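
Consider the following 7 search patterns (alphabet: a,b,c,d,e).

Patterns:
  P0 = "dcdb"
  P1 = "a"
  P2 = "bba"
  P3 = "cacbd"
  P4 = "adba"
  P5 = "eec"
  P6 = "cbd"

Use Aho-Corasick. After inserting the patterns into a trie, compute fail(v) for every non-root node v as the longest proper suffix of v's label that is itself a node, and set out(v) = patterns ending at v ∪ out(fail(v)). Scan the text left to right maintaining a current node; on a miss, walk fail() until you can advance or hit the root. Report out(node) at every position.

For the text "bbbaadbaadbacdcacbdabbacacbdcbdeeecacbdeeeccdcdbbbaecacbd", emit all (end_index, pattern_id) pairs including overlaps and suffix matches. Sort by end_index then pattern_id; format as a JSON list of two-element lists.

Build automaton:
Trie (insert patterns):
  n0 'ε': a→5 b→6 c→9 d→1 e→17
  n1 'd': c→2
  n2 'dc': d→3
  n3 'dcd': b→4
  n4 'dcdb': ·  [P0 ends]
  n5 'a': d→14  [P1 ends]
  n6 'b': b→7
  n7 'bb': a→8
  n8 'bba': ·  [P2 ends]
  n9 'c': a→10 b→20
  n10 'ca': c→11
  n11 'cac': b→12
  n12 'cacb': d→13
  n13 'cacbd': ·  [P3 ends]
  n14 'ad': b→15
  n15 'adb': a→16
  n16 'adba': ·  [P4 ends]
  n17 'e': e→18
  n18 'ee': c→19
  n19 'eec': ·  [P5 ends]
  n20 'cb': d→21
  n21 'cbd': ·  [P6 ends]

Failure links (BFS by depth):
  n1('d'): parent n0 fail=0; on 'd' 0 → fail=0;  out ∅∪∅=∅
  n5('a'): parent n0 fail=0; on 'a' 0 → fail=0;  out {1}∪∅={1}
  n6('b'): parent n0 fail=0; on 'b' 0 → fail=0;  out ∅∪∅=∅
  n9('c'): parent n0 fail=0; on 'c' 0 → fail=0;  out ∅∪∅=∅
  n17('e'): parent n0 fail=0; on 'e' 0 → fail=0;  out ∅∪∅=∅
  n2('dc'): parent n1 fail=0; on 'c' 0 → fail=9;  out ∅∪∅=∅
  n7('bb'): parent n6 fail=0; on 'b' 0 → fail=6;  out ∅∪∅=∅
  n10('ca'): parent n9 fail=0; on 'a' 0 → fail=5;  out ∅∪{1}={1}
  n14('ad'): parent n5 fail=0; on 'd' 0 → fail=1;  out ∅∪∅=∅
  n18('ee'): parent n17 fail=0; on 'e' 0 → fail=17;  out ∅∪∅=∅
  n20('cb'): parent n9 fail=0; on 'b' 0 → fail=6;  out ∅∪∅=∅
  n3('dcd'): parent n2 fail=9; on 'd' 9→0 → fail=1;  out ∅∪∅=∅
  n8('bba'): parent n7 fail=6; on 'a' 6→0 → fail=5;  out {2}∪{1}={1,2}
  n11('cac'): parent n10 fail=5; on 'c' 5→0 → fail=9;  out ∅∪∅=∅
  n15('adb'): parent n14 fail=1; on 'b' 1→0 → fail=6;  out ∅∪∅=∅
  n19('eec'): parent n18 fail=17; on 'c' 17→0 → fail=9;  out {5}∪∅={5}
  n21('cbd'): parent n20 fail=6; on 'd' 6→0 → fail=1;  out {6}∪∅={6}
  n4('dcdb'): parent n3 fail=1; on 'b' 1→0 → fail=6;  out {0}∪∅={0}
  n12('cacb'): parent n11 fail=9; on 'b' 9 → fail=20;  out ∅∪∅=∅
  n16('adba'): parent n15 fail=6; on 'a' 6→0 → fail=5;  out {4}∪{1}={1,4}
  n13('cacbd'): parent n12 fail=20; on 'd' 20 → fail=21;  out {3}∪{6}={3,6}

Text stream:
pos 0 'b': at 6
pos 1 'b': at 7
pos 2 'b': at 7 (fail-walked)
pos 3 'a': at 8  → match P1@[3:3],P2@[1:3]
pos 4 'a': at 5 (fail-walked)  → match P1@[4:4]
pos 5 'd': at 14
pos 6 'b': at 15
pos 7 'a': at 16  → match P1@[7:7],P4@[4:7]
pos 8 'a': at 5 (fail-walked)  → match P1@[8:8]
pos 9 'd': at 14
pos 10 'b': at 15
pos 11 'a': at 16  → match P1@[11:11],P4@[8:11]
pos 12 'c': at 9 (fail-walked)
pos 13 'd': at 1 (fail-walked)
pos 14 'c': at 2
pos 15 'a': at 10 (fail-walked)  → match P1@[15:15]
pos 16 'c': at 11
pos 17 'b': at 12
pos 18 'd': at 13  → match P3@[14:18],P6@[16:18]
pos 19 'a': at 5 (fail-walked)  → match P1@[19:19]
pos 20 'b': at 6 (fail-walked)
pos 21 'b': at 7
pos 22 'a': at 8  → match P1@[22:22],P2@[20:22]
pos 23 'c': at 9 (fail-walked)
pos 24 'a': at 10  → match P1@[24:24]
pos 25 'c': at 11
pos 26 'b': at 12
pos 27 'd': at 13  → match P3@[23:27],P6@[25:27]
pos 28 'c': at 2 (fail-walked)
pos 29 'b': at 20 (fail-walked)
pos 30 'd': at 21  → match P6@[28:30]
pos 31 'e': at 17 (fail-walked)
pos 32 'e': at 18
pos 33 'e': at 18 (fail-walked)
pos 34 'c': at 19  → match P5@[32:34]
pos 35 'a': at 10 (fail-walked)  → match P1@[35:35]
pos 36 'c': at 11
pos 37 'b': at 12
pos 38 'd': at 13  → match P3@[34:38],P6@[36:38]
pos 39 'e': at 17 (fail-walked)
pos 40 'e': at 18
pos 41 'e': at 18 (fail-walked)
pos 42 'c': at 19  → match P5@[40:42]
pos 43 'c': at 9 (fail-walked)
pos 44 'd': at 1 (fail-walked)
pos 45 'c': at 2
pos 46 'd': at 3
pos 47 'b': at 4  → match P0@[44:47]
pos 48 'b': at 7 (fail-walked)
pos 49 'b': at 7 (fail-walked)
pos 50 'a': at 8  → match P1@[50:50],P2@[48:50]
pos 51 'e': at 17 (fail-walked)
pos 52 'c': at 9 (fail-walked)
pos 53 'a': at 10  → match P1@[53:53]
pos 54 'c': at 11
pos 55 'b': at 12
pos 56 'd': at 13  → match P3@[52:56],P6@[54:56]

Matches: [[3,1],[3,2],[4,1],[7,1],[7,4],[8,1],[11,1],[11,4],[15,1],[18,3],[18,6],[19,1],[22,1],[22,2],[24,1],[27,3],[27,6],[30,6],[34,5],[35,1],[38,3],[38,6],[42,5],[47,0],[50,1],[50,2],[53,1],[56,3],[56,6]]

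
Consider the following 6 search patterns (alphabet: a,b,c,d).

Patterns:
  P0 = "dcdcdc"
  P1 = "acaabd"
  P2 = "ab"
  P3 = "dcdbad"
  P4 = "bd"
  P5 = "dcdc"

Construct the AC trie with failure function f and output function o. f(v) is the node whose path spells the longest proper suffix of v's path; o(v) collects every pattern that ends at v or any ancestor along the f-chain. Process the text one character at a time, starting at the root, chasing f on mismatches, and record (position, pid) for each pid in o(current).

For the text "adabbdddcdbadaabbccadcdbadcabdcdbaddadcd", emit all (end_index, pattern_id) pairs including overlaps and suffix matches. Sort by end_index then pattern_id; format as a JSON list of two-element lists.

Construct AC machine:
Trie nodes:
  0='ε' goto a→7 b→17 d→1
  1='d' goto c→2
  2='dc' goto d→3
  3='dcd' goto b→14 c→4
  4='dcdc' goto d→5  [P5 ends]
  5='dcdcd' goto c→6
  6='dcdcdc' goto ·  [P0 ends]
  7='a' goto b→13 c→8
  8='ac' goto a→9
  9='aca' goto a→10
  10='acaa' goto b→11
  11='acaab' goto d→12
  12='acaabd' goto ·  [P1 ends]
  13='ab' goto ·  [P2 ends]
  14='dcdb' goto a→15
  15='dcdba' goto d→16
  16='dcdbad' goto ·  [P3 ends]
  17='b' goto d→18
  18='bd' goto ·  [P4 ends]

Failure links (BFS by depth):
  n1('d'): parent n0 fail=0; on 'd' 0 → fail=0;  out ∅∪∅=∅
  n7('a'): parent n0 fail=0; on 'a' 0 → fail=0;  out ∅∪∅=∅
  n17('b'): parent n0 fail=0; on 'b' 0 → fail=0;  out ∅∪∅=∅
  n2('dc'): parent n1 fail=0; on 'c' 0 → fail=0;  out ∅∪∅=∅
  n8('ac'): parent n7 fail=0; on 'c' 0 → fail=0;  out ∅∪∅=∅
  n13('ab'): parent n7 fail=0; on 'b' 0 → fail=17;  out {2}∪∅={2}
  n18('bd'): parent n17 fail=0; on 'd' 0 → fail=1;  out {4}∪∅={4}
  n3('dcd'): parent n2 fail=0; on 'd' 0 → fail=1;  out ∅∪∅=∅
  n9('aca'): parent n8 fail=0; on 'a' 0 → fail=7;  out ∅∪∅=∅
  n4('dcdc'): parent n3 fail=1; on 'c' 1 → fail=2;  out {5}∪∅={5}
  n10('acaa'): parent n9 fail=7; on 'a' 7→0 → fail=7;  out ∅∪∅=∅
  n14('dcdb'): parent n3 fail=1; on 'b' 1→0 → fail=17;  out ∅∪∅=∅
  n5('dcdcd'): parent n4 fail=2; on 'd' 2 → fail=3;  out ∅∪∅=∅
  n11('acaab'): parent n10 fail=7; on 'b' 7 → fail=13;  out ∅∪{2}={2}
  n15('dcdba'): parent n14 fail=17; on 'a' 17→0 → fail=7;  out ∅∪∅=∅
  n6('dcdcdc'): parent n5 fail=3; on 'c' 3 → fail=4;  out {0}∪{5}={0,5}
  n12('acaabd'): parent n11 fail=13; on 'd' 13→17 → fail=18;  out {1}∪{4}={1,4}
  n16('dcdbad'): parent n15 fail=7; on 'd' 7→0 → fail=1;  out {3}∪∅={3}

Run:
i=0 'a': node 0→7
i=1 'd': node 7→1 ·f
i=2 'a': node 1→7 ·f
i=3 'b': node 7→13  emit P2@[2:3]
i=4 'b': node 13→17 ·f
i=5 'd': node 17→18  emit P4@[4:5]
i=6 'd': node 18→1 ·f
i=7 'd': node 1→1 ·f
i=8 'c': node 1→2
i=9 'd': node 2→3
i=10 'b': node 3→14
i=11 'a': node 14→15
i=12 'd': node 15→16  emit P3@[7:12]
i=13 'a': node 16→7 ·f
i=14 'a': node 7→7 ·f
i=15 'b': node 7→13  emit P2@[14:15]
i=16 'b': node 13→17 ·f
i=17 'c': node 17→0 ·f
i=18 'c': node 0→0
i=19 'a': node 0→7
i=20 'd': node 7→1 ·f
i=21 'c': node 1→2
i=22 'd': node 2→3
i=23 'b': node 3→14
i=24 'a': node 14→15
i=25 'd': node 15→16  emit P3@[20:25]
i=26 'c': node 16→2 ·f
i=27 'a': node 2→7 ·f
i=28 'b': node 7→13  emit P2@[27:28]
i=29 'd': node 13→18 ·f  emit P4@[28:29]
i=30 'c': node 18→2 ·f
i=31 'd': node 2→3
i=32 'b': node 3→14
i=33 'a': node 14→15
i=34 'd': node 15→16  emit P3@[29:34]
i=35 'd': node 16→1 ·f
i=36 'a': node 1→7 ·f
i=37 'd': node 7→1 ·f
i=38 'c': node 1→2
i=39 'd': node 2→3

Result: [[3,2],[5,4],[12,3],[15,2],[25,3],[28,2],[29,4],[34,3]]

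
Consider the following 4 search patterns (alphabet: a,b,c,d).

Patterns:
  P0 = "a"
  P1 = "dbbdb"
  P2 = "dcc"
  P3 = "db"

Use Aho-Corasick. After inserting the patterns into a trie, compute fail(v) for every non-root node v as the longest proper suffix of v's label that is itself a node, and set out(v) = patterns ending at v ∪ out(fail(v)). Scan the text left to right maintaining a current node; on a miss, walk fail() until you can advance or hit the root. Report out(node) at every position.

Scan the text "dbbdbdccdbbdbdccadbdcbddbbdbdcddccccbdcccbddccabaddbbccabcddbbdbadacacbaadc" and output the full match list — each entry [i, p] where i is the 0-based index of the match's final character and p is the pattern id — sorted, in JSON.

Build:
Trie (insert patterns):
  0='ε' goto a→1 d→2
  1='a' goto ·  [P0 ends]
  2='d' goto b→3 c→7
  3='db' goto b→4  [P3 ends]
  4='dbb' goto d→5
  5='dbbd' goto b→6
  6='dbbdb' goto ·  [P1 ends]
  7='dc' goto c→8
  8='dcc' goto ·  [P2 ends]

Failure links (BFS by depth):
  n1('a'): parent n0 fail=0; on 'a' 0 → fail=0;  out {0}∪∅={0}
  n2('d'): parent n0 fail=0; on 'd' 0 → fail=0;  out ∅∪∅=∅
  n3('db'): parent n2 fail=0; on 'b' 0 → fail=0;  out {3}∪∅={3}
  n7('dc'): parent n2 fail=0; on 'c' 0 → fail=0;  out ∅∪∅=∅
  n4('dbb'): parent n3 fail=0; on 'b' 0 → fail=0;  out ∅∪∅=∅
  n8('dcc'): parent n7 fail=0; on 'c' 0 → fail=0;  out {2}∪∅={2}
  n5('dbbd'): parent n4 fail=0; on 'd' 0 → fail=2;  out ∅∪∅=∅
  n6('dbbdb'): parent n5 fail=2; on 'b' 2 → fail=3;  out {1}∪{3}={1,3}

Text stream:
i=0 'd': node 0→2
i=1 'b': node 2→3  → match P3@[0:1]
i=2 'b': node 3→4
i=3 'd': node 4→5
i=4 'b': node 5→6  → match P1@[0:4],P3@[3:4]
i=5 'd': node 6→2 ·f
i=6 'c': node 2→7
i=7 'c': node 7→8  → match P2@[5:7]
i=8 'd': node 8→2 ·f
i=9 'b': node 2→3  → match P3@[8:9]
i=10 'b': node 3→4
i=11 'd': node 4→5
i=12 'b': node 5→6  → match P1@[8:12],P3@[11:12]
i=13 'd': node 6→2 ·f
i=14 'c': node 2→7
i=15 'c': node 7→8  → match P2@[13:15]
i=16 'a': node 8→1 ·f  → match P0@[16:16]
i=17 'd': node 1→2 ·f
i=18 'b': node 2→3  → match P3@[17:18]
i=19 'd': node 3→2 ·f
i=20 'c': node 2→7
i=21 'b': node 7→0 ·f
i=22 'd': node 0→2
i=23 'd': node 2→2 ·f
i=24 'b': node 2→3  → match P3@[23:24]
i=25 'b': node 3→4
i=26 'd': node 4→5
i=27 'b': node 5→6  → match P1@[23:27],P3@[26:27]
i=28 'd': node 6→2 ·f
i=29 'c': node 2→7
i=30 'd': node 7→2 ·f
i=31 'd': node 2→2 ·f
i=32 'c': node 2→7
i=33 'c': node 7→8  → match P2@[31:33]
i=34 'c': node 8→0 ·f
i=35 'c': node 0→0
i=36 'b': node 0→0
i=37 'd': node 0→2
i=38 'c': node 2→7
i=39 'c': node 7→8  → match P2@[37:39]
i=40 'c': node 8→0 ·f
i=41 'b': node 0→0
i=42 'd': node 0→2
i=43 'd': node 2→2 ·f
i=44 'c': node 2→7
i=45 'c': node 7→8  → match P2@[43:45]
i=46 'a': node 8→1 ·f  → match P0@[46:46]
i=47 'b': node 1→0 ·f
i=48 'a': node 0→1  → match P0@[48:48]
i=49 'd': node 1→2 ·f
i=50 'd': node 2→2 ·f
i=51 'b': node 2→3  → match P3@[50:51]
i=52 'b': node 3→4
i=53 'c': node 4→0 ·f
i=54 'c': node 0→0
i=55 'a': node 0→1  → match P0@[55:55]
i=56 'b': node 1→0 ·f
i=57 'c': node 0→0
i=58 'd': node 0→2
i=59 'd': node 2→2 ·f
i=60 'b': node 2→3  → match P3@[59:60]
i=61 'b': node 3→4
i=62 'd': node 4→5
i=63 'b': node 5→6  → match P1@[59:63],P3@[62:63]
i=64 'a': node 6→1 ·f  → match P0@[64:64]
i=65 'd': node 1→2 ·f
i=66 'a': node 2→1 ·f  → match P0@[66:66]
i=67 'c': node 1→0 ·f
i=68 'a': node 0→1  → match P0@[68:68]
i=69 'c': node 1→0 ·f
i=70 'b': node 0→0
i=71 'a': node 0→1  → match P0@[71:71]
i=72 'a': node 1→1 ·f  → match P0@[72:72]
i=73 'd': node 1→2 ·f
i=74 'c': node 2→7

All matches (sorted): [[1,3],[4,1],[4,3],[7,2],[9,3],[12,1],[12,3],[15,2],[16,0],[18,3],[24,3],[27,1],[27,3],[33,2],[39,2],[45,2],[46,0],[48,0],[51,3],[55,0],[60,3],[63,1],[63,3],[64,0],[66,0],[68,0],[71,0],[72,0]]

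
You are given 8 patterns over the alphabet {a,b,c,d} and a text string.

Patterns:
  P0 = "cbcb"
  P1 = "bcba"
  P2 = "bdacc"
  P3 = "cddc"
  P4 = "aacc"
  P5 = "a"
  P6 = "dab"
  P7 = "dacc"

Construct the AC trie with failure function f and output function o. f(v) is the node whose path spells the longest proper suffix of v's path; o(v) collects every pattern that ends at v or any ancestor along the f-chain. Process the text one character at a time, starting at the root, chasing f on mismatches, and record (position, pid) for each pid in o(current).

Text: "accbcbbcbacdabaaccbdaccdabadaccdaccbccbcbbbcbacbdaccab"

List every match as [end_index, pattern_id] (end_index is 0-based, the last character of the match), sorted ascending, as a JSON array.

Build automaton:
Trie nodes:
  0='ε' goto a→16 b→5 c→1 d→20
  1='c' goto b→2 d→13
  2='cb' goto c→3
  3='cbc' goto b→4
  4='cbcb' goto ·  [P0 ends]
  5='b' goto c→6 d→9
  6='bc' goto b→7
  7='bcb' goto a→8
  8='bcba' goto ·  [P1 ends]
  9='bd' goto a→10
  10='bda' goto c→11
  11='bdac' goto c→12
  12='bdacc' goto ·  [P2 ends]
  13='cd' goto d→14
  14='cdd' goto c→15
  15='cddc' goto ·  [P3 ends]
  16='a' goto a→17  [P5 ends]
  17='aa' goto c→18
  18='aac' goto c→19
  19='aacc' goto ·  [P4 ends]
  20='d' goto a→21
  21='da' goto b→22 c→23
  22='dab' goto ·  [P6 ends]
  23='dac' goto c→24
  24='dacc' goto ·  [P7 ends]

BFS fail/out derivation:
  fail(1) 'c': from fail(0)=0 chase 'c': 0 ⇒ 0;  out=∅∪out(0)=∅
  fail(5) 'b': from fail(0)=0 chase 'b': 0 ⇒ 0;  out=∅∪out(0)=∅
  fail(16) 'a': from fail(0)=0 chase 'a': 0 ⇒ 0;  out={5}∪out(0)={5}
  fail(20) 'd': from fail(0)=0 chase 'd': 0 ⇒ 0;  out=∅∪out(0)=∅
  fail(2) 'cb': from fail(1)=0 chase 'b': 0 ⇒ 5;  out=∅∪out(5)=∅
  fail(6) 'bc': from fail(5)=0 chase 'c': 0 ⇒ 1;  out=∅∪out(1)=∅
  fail(9) 'bd': from fail(5)=0 chase 'd': 0 ⇒ 20;  out=∅∪out(20)=∅
  fail(13) 'cd': from fail(1)=0 chase 'd': 0 ⇒ 20;  out=∅∪out(20)=∅
  fail(17) 'aa': from fail(16)=0 chase 'a': 0 ⇒ 16;  out=∅∪out(16)={5}
  fail(21) 'da': from fail(20)=0 chase 'a': 0 ⇒ 16;  out=∅∪out(16)={5}
  fail(3) 'cbc': from fail(2)=5 chase 'c': 5 ⇒ 6;  out=∅∪out(6)=∅
  fail(7) 'bcb': from fail(6)=1 chase 'b': 1 ⇒ 2;  out=∅∪out(2)=∅
  fail(10) 'bda': from fail(9)=20 chase 'a': 20 ⇒ 21;  out=∅∪out(21)={5}
  fail(14) 'cdd': from fail(13)=20 chase 'd': 20→0 ⇒ 20;  out=∅∪out(20)=∅
  fail(18) 'aac': from fail(17)=16 chase 'c': 16→0 ⇒ 1;  out=∅∪out(1)=∅
  fail(22) 'dab': from fail(21)=16 chase 'b': 16→0 ⇒ 5;  out={6}∪out(5)={6}
  fail(23) 'dac': from fail(21)=16 chase 'c': 16→0 ⇒ 1;  out=∅∪out(1)=∅
  fail(4) 'cbcb': from fail(3)=6 chase 'b': 6 ⇒ 7;  out={0}∪out(7)={0}
  fail(8) 'bcba': from fail(7)=2 chase 'a': 2→5→0 ⇒ 16;  out={1}∪out(16)={1,5}
  fail(11) 'bdac': from fail(10)=21 chase 'c': 21 ⇒ 23;  out=∅∪out(23)=∅
  fail(15) 'cddc': from fail(14)=20 chase 'c': 20→0 ⇒ 1;  out={3}∪out(1)={3}
  fail(19) 'aacc': from fail(18)=1 chase 'c': 1→0 ⇒ 1;  out={4}∪out(1)={4}
  fail(24) 'dacc': from fail(23)=1 chase 'c': 1→0 ⇒ 1;  out={7}∪out(1)={7}
  fail(12) 'bdacc': from fail(11)=23 chase 'c': 23 ⇒ 24;  out={2}∪out(24)={2,7}

Run:
[0] read 'a'  n0⇒n16  → match P5@[0:0]
[1] read 'c'  n16⇒n1 (fail-walked)
[2] read 'c'  n1⇒n1 (fail-walked)
[3] read 'b'  n1⇒n2
[4] read 'c'  n2⇒n3
[5] read 'b'  n3⇒n4  → match P0@[2:5]
[6] read 'b'  n4⇒n5 (fail-walked)
[7] read 'c'  n5⇒n6
[8] read 'b'  n6⇒n7
[9] read 'a'  n7⇒n8  → match P1@[6:9],P5@[9:9]
[10] read 'c'  n8⇒n1 (fail-walked)
[11] read 'd'  n1⇒n13
[12] read 'a'  n13⇒n21 (fail-walked)  → match P5@[12:12]
[13] read 'b'  n21⇒n22  → match P6@[11:13]
[14] read 'a'  n22⇒n16 (fail-walked)  → match P5@[14:14]
[15] read 'a'  n16⇒n17  → match P5@[15:15]
[16] read 'c'  n17⇒n18
[17] read 'c'  n18⇒n19  → match P4@[14:17]
[18] read 'b'  n19⇒n2 (fail-walked)
[19] read 'd'  n2⇒n9 (fail-walked)
[20] read 'a'  n9⇒n10  → match P5@[20:20]
[21] read 'c'  n10⇒n11
[22] read 'c'  n11⇒n12  → match P2@[18:22],P7@[19:22]
[23] read 'd'  n12⇒n13 (fail-walked)
[24] read 'a'  n13⇒n21 (fail-walked)  → match P5@[24:24]
[25] read 'b'  n21⇒n22  → match P6@[23:25]
[26] read 'a'  n22⇒n16 (fail-walked)  → match P5@[26:26]
[27] read 'd'  n16⇒n20 (fail-walked)
[28] read 'a'  n20⇒n21  → match P5@[28:28]
[29] read 'c'  n21⇒n23
[30] read 'c'  n23⇒n24  → match P7@[27:30]
[31] read 'd'  n24⇒n13 (fail-walked)
[32] read 'a'  n13⇒n21 (fail-walked)  → match P5@[32:32]
[33] read 'c'  n21⇒n23
[34] read 'c'  n23⇒n24  → match P7@[31:34]
[35] read 'b'  n24⇒n2 (fail-walked)
[36] read 'c'  n2⇒n3
[37] read 'c'  n3⇒n1 (fail-walked)
[38] read 'b'  n1⇒n2
[39] read 'c'  n2⇒n3
[40] read 'b'  n3⇒n4  → match P0@[37:40]
[41] read 'b'  n4⇒n5 (fail-walked)
[42] read 'b'  n5⇒n5 (fail-walked)
[43] read 'c'  n5⇒n6
[44] read 'b'  n6⇒n7
[45] read 'a'  n7⇒n8  → match P1@[42:45],P5@[45:45]
[46] read 'c'  n8⇒n1 (fail-walked)
[47] read 'b'  n1⇒n2
[48] read 'd'  n2⇒n9 (fail-walked)
[49] read 'a'  n9⇒n10  → match P5@[49:49]
[50] read 'c'  n10⇒n11
[51] read 'c'  n11⇒n12  → match P2@[47:51],P7@[48:51]
[52] read 'a'  n12⇒n16 (fail-walked)  → match P5@[52:52]
[53] read 'b'  n16⇒n5 (fail-walked)

Result: [[0,5],[5,0],[9,1],[9,5],[12,5],[13,6],[14,5],[15,5],[17,4],[20,5],[22,2],[22,7],[24,5],[25,6],[26,5],[28,5],[30,7],[32,5],[34,7],[40,0],[45,1],[45,5],[49,5],[51,2],[51,7],[52,5]]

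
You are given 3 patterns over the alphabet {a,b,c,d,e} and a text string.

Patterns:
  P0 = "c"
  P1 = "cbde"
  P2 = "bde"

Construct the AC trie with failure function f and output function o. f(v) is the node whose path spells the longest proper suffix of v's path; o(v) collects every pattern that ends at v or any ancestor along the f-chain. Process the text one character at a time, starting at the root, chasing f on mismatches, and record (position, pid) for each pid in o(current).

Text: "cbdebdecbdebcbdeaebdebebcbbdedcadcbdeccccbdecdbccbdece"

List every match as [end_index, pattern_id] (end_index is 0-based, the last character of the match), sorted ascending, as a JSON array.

Build automaton:
Trie nodes:
  0='ε' goto b→5 c→1
  1='c' goto b→2  [P0 ends]
  2='cb' goto d→3
  3='cbd' goto e→4
  4='cbde' goto ·  [P1 ends]
  5='b' goto d→6
  6='bd' goto e→7
  7='bde' goto ·  [P2 ends]

BFS fail/out derivation:
  fail(1) 'c': from fail(0)=0 chase 'c': 0 ⇒ 0;  out={0}∪out(0)={0}
  fail(5) 'b': from fail(0)=0 chase 'b': 0 ⇒ 0;  out=∅∪out(0)=∅
  fail(2) 'cb': from fail(1)=0 chase 'b': 0 ⇒ 5;  out=∅∪out(5)=∅
  fail(6) 'bd': from fail(5)=0 chase 'd': 0 ⇒ 0;  out=∅∪out(0)=∅
  fail(3) 'cbd': from fail(2)=5 chase 'd': 5 ⇒ 6;  out=∅∪out(6)=∅
  fail(7) 'bde': from fail(6)=0 chase 'e': 0 ⇒ 0;  out={2}∪out(0)={2}
  fail(4) 'cbde': from fail(3)=6 chase 'e': 6 ⇒ 7;  out={1}∪out(7)={1,2}

Text stream:
i=0 'c': node 0→1  ** P0@[0:0]
i=1 'b': node 1→2
i=2 'd': node 2→3
i=3 'e': node 3→4  ** P1@[0:3],P2@[1:3]
i=4 'b': node 4→5 (fail-walked)
i=5 'd': node 5→6
i=6 'e': node 6→7  ** P2@[4:6]
i=7 'c': node 7→1 (fail-walked)  ** P0@[7:7]
i=8 'b': node 1→2
i=9 'd': node 2→3
i=10 'e': node 3→4  ** P1@[7:10],P2@[8:10]
i=11 'b': node 4→5 (fail-walked)
i=12 'c': node 5→1 (fail-walked)  ** P0@[12:12]
i=13 'b': node 1→2
i=14 'd': node 2→3
i=15 'e': node 3→4  ** P1@[12:15],P2@[13:15]
i=16 'a': node 4→0 (fail-walked)
i=17 'e': node 0→0
i=18 'b': node 0→5
i=19 'd': node 5→6
i=20 'e': node 6→7  ** P2@[18:20]
i=21 'b': node 7→5 (fail-walked)
i=22 'e': node 5→0 (fail-walked)
i=23 'b': node 0→5
i=24 'c': node 5→1 (fail-walked)  ** P0@[24:24]
i=25 'b': node 1→2
i=26 'b': node 2→5 (fail-walked)
i=27 'd': node 5→6
i=28 'e': node 6→7  ** P2@[26:28]
i=29 'd': node 7→0 (fail-walked)
i=30 'c': node 0→1  ** P0@[30:30]
i=31 'a': node 1→0 (fail-walked)
i=32 'd': node 0→0
i=33 'c': node 0→1  ** P0@[33:33]
i=34 'b': node 1→2
i=35 'd': node 2→3
i=36 'e': node 3→4  ** P1@[33:36],P2@[34:36]
i=37 'c': node 4→1 (fail-walked)  ** P0@[37:37]
i=38 'c': node 1→1 (fail-walked)  ** P0@[38:38]
i=39 'c': node 1→1 (fail-walked)  ** P0@[39:39]
i=40 'c': node 1→1 (fail-walked)  ** P0@[40:40]
i=41 'b': node 1→2
i=42 'd': node 2→3
i=43 'e': node 3→4  ** P1@[40:43],P2@[41:43]
i=44 'c': node 4→1 (fail-walked)  ** P0@[44:44]
i=45 'd': node 1→0 (fail-walked)
i=46 'b': node 0→5
i=47 'c': node 5→1 (fail-walked)  ** P0@[47:47]
i=48 'c': node 1→1 (fail-walked)  ** P0@[48:48]
i=49 'b': node 1→2
i=50 'd': node 2→3
i=51 'e': node 3→4  ** P1@[48:51],P2@[49:51]
i=52 'c': node 4→1 (fail-walked)  ** P0@[52:52]
i=53 'e': node 1→0 (fail-walked)

Result: [[0,0],[3,1],[3,2],[6,2],[7,0],[10,1],[10,2],[12,0],[15,1],[15,2],[20,2],[24,0],[28,2],[30,0],[33,0],[36,1],[36,2],[37,0],[38,0],[39,0],[40,0],[43,1],[43,2],[44,0],[47,0],[48,0],[51,1],[51,2],[52,0]]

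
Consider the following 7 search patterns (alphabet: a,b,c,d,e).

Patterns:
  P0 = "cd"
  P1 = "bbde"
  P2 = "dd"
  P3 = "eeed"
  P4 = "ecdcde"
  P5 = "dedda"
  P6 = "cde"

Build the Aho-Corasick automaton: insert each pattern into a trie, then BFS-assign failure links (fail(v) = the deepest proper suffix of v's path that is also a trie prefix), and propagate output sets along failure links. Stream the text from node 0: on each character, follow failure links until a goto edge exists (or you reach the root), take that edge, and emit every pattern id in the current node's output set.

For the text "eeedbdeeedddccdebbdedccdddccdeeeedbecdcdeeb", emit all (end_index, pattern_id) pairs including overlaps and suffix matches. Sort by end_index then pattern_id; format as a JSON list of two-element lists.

Build automaton:
Trie nodes:
  n0 'ε': b→3 c→1 d→7 e→9
  n1 'c': d→2
  n2 'cd': e→22  ←P0
  n3 'b': b→4
  n4 'bb': d→5
  n5 'bbd': e→6
  n6 'bbde': ·  ←P1
  n7 'd': d→8 e→18
  n8 'dd': ·  ←P2
  n9 'e': c→13 e→10
  n10 'ee': e→11
  n11 'eee': d→12
  n12 'eeed': ·  ←P3
  n13 'ec': d→14
  n14 'ecd': c→15
  n15 'ecdc': d→16
  n16 'ecdcd': e→17
  n17 'ecdcde': ·  ←P4
  n18 'de': d→19
  n19 'ded': d→20
  n20 'dedd': a→21
  n21 'dedda': ·  ←P5
  n22 'cde': ·  ←P6

BFS fail/out derivation:
  fail(1) 'c': from fail(0)=0 chase 'c': 0 ⇒ 0;  out=∅∪out(0)=∅
  fail(3) 'b': from fail(0)=0 chase 'b': 0 ⇒ 0;  out=∅∪out(0)=∅
  fail(7) 'd': from fail(0)=0 chase 'd': 0 ⇒ 0;  out=∅∪out(0)=∅
  fail(9) 'e': from fail(0)=0 chase 'e': 0 ⇒ 0;  out=∅∪out(0)=∅
  fail(2) 'cd': from fail(1)=0 chase 'd': 0 ⇒ 7;  out={0}∪out(7)={0}
  fail(4) 'bb': from fail(3)=0 chase 'b': 0 ⇒ 3;  out=∅∪out(3)=∅
  fail(8) 'dd': from fail(7)=0 chase 'd': 0 ⇒ 7;  out={2}∪out(7)={2}
  fail(10) 'ee': from fail(9)=0 chase 'e': 0 ⇒ 9;  out=∅∪out(9)=∅
  fail(13) 'ec': from fail(9)=0 chase 'c': 0 ⇒ 1;  out=∅∪out(1)=∅
  fail(18) 'de': from fail(7)=0 chase 'e': 0 ⇒ 9;  out=∅∪out(9)=∅
  fail(5) 'bbd': from fail(4)=3 chase 'd': 3→0 ⇒ 7;  out=∅∪out(7)=∅
  fail(11) 'eee': from fail(10)=9 chase 'e': 9 ⇒ 10;  out=∅∪out(10)=∅
  fail(14) 'ecd': from fail(13)=1 chase 'd': 1 ⇒ 2;  out=∅∪out(2)={0}
  fail(19) 'ded': from fail(18)=9 chase 'd': 9→0 ⇒ 7;  out=∅∪out(7)=∅
  fail(22) 'cde': from fail(2)=7 chase 'e': 7 ⇒ 18;  out={6}∪out(18)={6}
  fail(6) 'bbde': from fail(5)=7 chase 'e': 7 ⇒ 18;  out={1}∪out(18)={1}
  fail(12) 'eeed': from fail(11)=10 chase 'd': 10→9→0 ⇒ 7;  out={3}∪out(7)={3}
  fail(15) 'ecdc': from fail(14)=2 chase 'c': 2→7→0 ⇒ 1;  out=∅∪out(1)=∅
  fail(20) 'dedd': from fail(19)=7 chase 'd': 7 ⇒ 8;  out=∅∪out(8)={2}
  fail(16) 'ecdcd': from fail(15)=1 chase 'd': 1 ⇒ 2;  out=∅∪out(2)={0}
  fail(21) 'dedda': from fail(20)=8 chase 'a': 8→7→0 ⇒ 0;  out={5}∪out(0)={5}
  fail(17) 'ecdcde': from fail(16)=2 chase 'e': 2 ⇒ 22;  out={4}∪out(22)={4,6}

Scan:
[0] read 'e'  n0⇒n9
[1] read 'e'  n9⇒n10
[2] read 'e'  n10⇒n11
[3] read 'd'  n11⇒n12  ** P3@[0:3]
[4] read 'b'  n12⇒n3 ·f
[5] read 'd'  n3⇒n7 ·f
[6] read 'e'  n7⇒n18
[7] read 'e'  n18⇒n10 ·f
[8] read 'e'  n10⇒n11
[9] read 'd'  n11⇒n12  ** P3@[6:9]
[10] read 'd'  n12⇒n8 ·f  ** P2@[9:10]
[11] read 'd'  n8⇒n8 ·f  ** P2@[10:11]
[12] read 'c'  n8⇒n1 ·f
[13] read 'c'  n1⇒n1 ·f
[14] read 'd'  n1⇒n2  ** P0@[13:14]
[15] read 'e'  n2⇒n22  ** P6@[13:15]
[16] read 'b'  n22⇒n3 ·f
[17] read 'b'  n3⇒n4
[18] read 'd'  n4⇒n5
[19] read 'e'  n5⇒n6  ** P1@[16:19]
[20] read 'd'  n6⇒n19 ·f
[21] read 'c'  n19⇒n1 ·f
[22] read 'c'  n1⇒n1 ·f
[23] read 'd'  n1⇒n2  ** P0@[22:23]
[24] read 'd'  n2⇒n8 ·f  ** P2@[23:24]
[25] read 'd'  n8⇒n8 ·f  ** P2@[24:25]
[26] read 'c'  n8⇒n1 ·f
[27] read 'c'  n1⇒n1 ·f
[28] read 'd'  n1⇒n2  ** P0@[27:28]
[29] read 'e'  n2⇒n22  ** P6@[27:29]
[30] read 'e'  n22⇒n10 ·f
[31] read 'e'  n10⇒n11
[32] read 'e'  n11⇒n11 ·f
[33] read 'd'  n11⇒n12  ** P3@[30:33]
[34] read 'b'  n12⇒n3 ·f
[35] read 'e'  n3⇒n9 ·f
[36] read 'c'  n9⇒n13
[37] read 'd'  n13⇒n14  ** P0@[36:37]
[38] read 'c'  n14⇒n15
[39] read 'd'  n15⇒n16  ** P0@[38:39]
[40] read 'e'  n16⇒n17  ** P4@[35:40],P6@[38:40]
[41] read 'e'  n17⇒n10 ·f
[42] read 'b'  n10⇒n3 ·f

Result: [[3,3],[9,3],[10,2],[11,2],[14,0],[15,6],[19,1],[23,0],[24,2],[25,2],[28,0],[29,6],[33,3],[37,0],[39,0],[40,4],[40,6]]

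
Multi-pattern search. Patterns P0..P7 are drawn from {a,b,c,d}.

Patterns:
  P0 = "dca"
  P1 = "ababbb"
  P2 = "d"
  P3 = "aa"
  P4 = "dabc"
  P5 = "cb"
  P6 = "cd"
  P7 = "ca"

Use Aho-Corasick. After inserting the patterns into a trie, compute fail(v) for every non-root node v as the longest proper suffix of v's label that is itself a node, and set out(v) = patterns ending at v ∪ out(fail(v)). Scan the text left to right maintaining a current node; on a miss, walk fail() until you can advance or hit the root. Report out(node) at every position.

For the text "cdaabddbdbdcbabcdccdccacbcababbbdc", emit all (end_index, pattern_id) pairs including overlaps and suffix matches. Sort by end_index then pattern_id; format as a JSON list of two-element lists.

Build:
Trie (insert patterns):
  n0 'ε': a→4 c→14 d→1
  n1 'd': a→11 c→2  [P2 ends]
  n2 'dc': a→3
  n3 'dca': ·  [P0 ends]
  n4 'a': a→10 b→5
  n5 'ab': a→6
  n6 'aba': b→7
  n7 'abab': b→8
  n8 'ababb': b→9
  n9 'ababbb': ·  [P1 ends]
  n10 'aa': ·  [P3 ends]
  n11 'da': b→12
  n12 'dab': c→13
  n13 'dabc': ·  [P4 ends]
  n14 'c': a→17 b→15 d→16
  n15 'cb': ·  [P5 ends]
  n16 'cd': ·  [P6 ends]
  n17 'ca': ·  [P7 ends]

BFS fail/out derivation:
  fail(1) 'd': from fail(0)=0 chase 'd': 0 ⇒ 0;  out={2}∪out(0)={2}
  fail(4) 'a': from fail(0)=0 chase 'a': 0 ⇒ 0;  out=∅∪out(0)=∅
  fail(14) 'c': from fail(0)=0 chase 'c': 0 ⇒ 0;  out=∅∪out(0)=∅
  fail(2) 'dc': from fail(1)=0 chase 'c': 0 ⇒ 14;  out=∅∪out(14)=∅
  fail(5) 'ab': from fail(4)=0 chase 'b': 0 ⇒ 0;  out=∅∪out(0)=∅
  fail(10) 'aa': from fail(4)=0 chase 'a': 0 ⇒ 4;  out={3}∪out(4)={3}
  fail(11) 'da': from fail(1)=0 chase 'a': 0 ⇒ 4;  out=∅∪out(4)=∅
  fail(15) 'cb': from fail(14)=0 chase 'b': 0 ⇒ 0;  out={5}∪out(0)={5}
  fail(16) 'cd': from fail(14)=0 chase 'd': 0 ⇒ 1;  out={6}∪out(1)={2,6}
  fail(17) 'ca': from fail(14)=0 chase 'a': 0 ⇒ 4;  out={7}∪out(4)={7}
  fail(3) 'dca': from fail(2)=14 chase 'a': 14 ⇒ 17;  out={0}∪out(17)={0,7}
  fail(6) 'aba': from fail(5)=0 chase 'a': 0 ⇒ 4;  out=∅∪out(4)=∅
  fail(12) 'dab': from fail(11)=4 chase 'b': 4 ⇒ 5;  out=∅∪out(5)=∅
  fail(7) 'abab': from fail(6)=4 chase 'b': 4 ⇒ 5;  out=∅∪out(5)=∅
  fail(13) 'dabc': from fail(12)=5 chase 'c': 5→0 ⇒ 14;  out={4}∪out(14)={4}
  fail(8) 'ababb': from fail(7)=5 chase 'b': 5→0 ⇒ 0;  out=∅∪out(0)=∅
  fail(9) 'ababbb': from fail(8)=0 chase 'b': 0 ⇒ 0;  out={1}∪out(0)={1}

Text stream:
i=0 'c': node 0→14
i=1 'd': node 14→16  ** P2@[1:1],P6@[0:1]
i=2 'a': node 16→11 (via fail)
i=3 'a': node 11→10 (via fail)  ** P3@[2:3]
i=4 'b': node 10→5 (via fail)
i=5 'd': node 5→1 (via fail)  ** P2@[5:5]
i=6 'd': node 1→1 (via fail)  ** P2@[6:6]
i=7 'b': node 1→0 (via fail)
i=8 'd': node 0→1  ** P2@[8:8]
i=9 'b': node 1→0 (via fail)
i=10 'd': node 0→1  ** P2@[10:10]
i=11 'c': node 1→2
i=12 'b': node 2→15 (via fail)  ** P5@[11:12]
i=13 'a': node 15→4 (via fail)
i=14 'b': node 4→5
i=15 'c': node 5→14 (via fail)
i=16 'd': node 14→16  ** P2@[16:16],P6@[15:16]
i=17 'c': node 16→2 (via fail)
i=18 'c': node 2→14 (via fail)
i=19 'd': node 14→16  ** P2@[19:19],P6@[18:19]
i=20 'c': node 16→2 (via fail)
i=21 'c': node 2→14 (via fail)
i=22 'a': node 14→17  ** P7@[21:22]
i=23 'c': node 17→14 (via fail)
i=24 'b': node 14→15  ** P5@[23:24]
i=25 'c': node 15→14 (via fail)
i=26 'a': node 14→17  ** P7@[25:26]
i=27 'b': node 17→5 (via fail)
i=28 'a': node 5→6
i=29 'b': node 6→7
i=30 'b': node 7→8
i=31 'b': node 8→9  ** P1@[26:31]
i=32 'd': node 9→1 (via fail)  ** P2@[32:32]
i=33 'c': node 1→2

Result: [[1,2],[1,6],[3,3],[5,2],[6,2],[8,2],[10,2],[12,5],[16,2],[16,6],[19,2],[19,6],[22,7],[24,5],[26,7],[31,1],[32,2]]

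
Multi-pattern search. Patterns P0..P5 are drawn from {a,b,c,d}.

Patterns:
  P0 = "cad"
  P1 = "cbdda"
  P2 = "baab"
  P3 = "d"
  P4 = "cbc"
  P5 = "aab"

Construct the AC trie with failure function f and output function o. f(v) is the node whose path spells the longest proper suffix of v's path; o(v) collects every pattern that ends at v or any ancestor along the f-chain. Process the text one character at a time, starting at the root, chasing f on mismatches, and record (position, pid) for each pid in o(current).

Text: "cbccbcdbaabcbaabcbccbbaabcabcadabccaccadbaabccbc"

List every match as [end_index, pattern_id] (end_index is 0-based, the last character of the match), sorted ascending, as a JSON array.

Build automaton:
Trie (insert patterns):
  n0 'ε': a→14 b→8 c→1 d→12
  n1 'c': a→2 b→4
  n2 'ca': d→3
  n3 'cad': ·  ←P0
  n4 'cb': c→13 d→5
  n5 'cbd': d→6
  n6 'cbdd': a→7
  n7 'cbdda': ·  ←P1
  n8 'b': a→9
  n9 'ba': a→10
  n10 'baa': b→11
  n11 'baab': ·  ←P2
  n12 'd': ·  ←P3
  n13 'cbc': ·  ←P4
  n14 'a': a→15
  n15 'aa': b→16
  n16 'aab': ·  ←P5

BFS fail/out derivation:
  n1('c'): parent n0 fail=0; on 'c' 0 → fail=0;  out ∅∪∅=∅
  n8('b'): parent n0 fail=0; on 'b' 0 → fail=0;  out ∅∪∅=∅
  n12('d'): parent n0 fail=0; on 'd' 0 → fail=0;  out {3}∪∅={3}
  n14('a'): parent n0 fail=0; on 'a' 0 → fail=0;  out ∅∪∅=∅
  n2('ca'): parent n1 fail=0; on 'a' 0 → fail=14;  out ∅∪∅=∅
  n4('cb'): parent n1 fail=0; on 'b' 0 → fail=8;  out ∅∪∅=∅
  n9('ba'): parent n8 fail=0; on 'a' 0 → fail=14;  out ∅∪∅=∅
  n15('aa'): parent n14 fail=0; on 'a' 0 → fail=14;  out ∅∪∅=∅
  n3('cad'): parent n2 fail=14; on 'd' 14→0 → fail=12;  out {0}∪{3}={0,3}
  n5('cbd'): parent n4 fail=8; on 'd' 8→0 → fail=12;  out ∅∪{3}={3}
  n10('baa'): parent n9 fail=14; on 'a' 14 → fail=15;  out ∅∪∅=∅
  n13('cbc'): parent n4 fail=8; on 'c' 8→0 → fail=1;  out {4}∪∅={4}
  n16('aab'): parent n15 fail=14; on 'b' 14→0 → fail=8;  out {5}∪∅={5}
  n6('cbdd'): parent n5 fail=12; on 'd' 12→0 → fail=12;  out ∅∪{3}={3}
  n11('baab'): parent n10 fail=15; on 'b' 15 → fail=16;  out {2}∪{5}={2,5}
  n7('cbdda'): parent n6 fail=12; on 'a' 12→0 → fail=14;  out {1}∪∅={1}

Run:
i=0 'c': node 0→1
i=1 'b': node 1→4
i=2 'c': node 4→13  → match P4@[0:2]
i=3 'c': node 13→1 ·f
i=4 'b': node 1→4
i=5 'c': node 4→13  → match P4@[3:5]
i=6 'd': node 13→12 ·f  → match P3@[6:6]
i=7 'b': node 12→8 ·f
i=8 'a': node 8→9
i=9 'a': node 9→10
i=10 'b': node 10→11  → match P2@[7:10],P5@[8:10]
i=11 'c': node 11→1 ·f
i=12 'b': node 1→4
i=13 'a': node 4→9 ·f
i=14 'a': node 9→10
i=15 'b': node 10→11  → match P2@[12:15],P5@[13:15]
i=16 'c': node 11→1 ·f
i=17 'b': node 1→4
i=18 'c': node 4→13  → match P4@[16:18]
i=19 'c': node 13→1 ·f
i=20 'b': node 1→4
i=21 'b': node 4→8 ·f
i=22 'a': node 8→9
i=23 'a': node 9→10
i=24 'b': node 10→11  → match P2@[21:24],P5@[22:24]
i=25 'c': node 11→1 ·f
i=26 'a': node 1→2
i=27 'b': node 2→8 ·f
i=28 'c': node 8→1 ·f
i=29 'a': node 1→2
i=30 'd': node 2→3  → match P0@[28:30],P3@[30:30]
i=31 'a': node 3→14 ·f
i=32 'b': node 14→8 ·f
i=33 'c': node 8→1 ·f
i=34 'c': node 1→1 ·f
i=35 'a': node 1→2
i=36 'c': node 2→1 ·f
i=37 'c': node 1→1 ·f
i=38 'a': node 1→2
i=39 'd': node 2→3  → match P0@[37:39],P3@[39:39]
i=40 'b': node 3→8 ·f
i=41 'a': node 8→9
i=42 'a': node 9→10
i=43 'b': node 10→11  → match P2@[40:43],P5@[41:43]
i=44 'c': node 11→1 ·f
i=45 'c': node 1→1 ·f
i=46 'b': node 1→4
i=47 'c': node 4→13  → match P4@[45:47]

Matches: [[2,4],[5,4],[6,3],[10,2],[10,5],[15,2],[15,5],[18,4],[24,2],[24,5],[30,0],[30,3],[39,0],[39,3],[43,2],[43,5],[47,4]]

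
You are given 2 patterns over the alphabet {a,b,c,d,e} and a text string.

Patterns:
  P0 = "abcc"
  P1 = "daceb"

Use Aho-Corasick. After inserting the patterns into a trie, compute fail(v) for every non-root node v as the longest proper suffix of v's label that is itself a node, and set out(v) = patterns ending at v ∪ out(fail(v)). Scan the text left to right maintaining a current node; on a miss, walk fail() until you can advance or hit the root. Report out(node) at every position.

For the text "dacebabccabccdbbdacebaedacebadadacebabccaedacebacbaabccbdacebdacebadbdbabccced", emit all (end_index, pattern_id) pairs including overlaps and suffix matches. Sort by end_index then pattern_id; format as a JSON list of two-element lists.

Build:
Trie nodes:
  0='ε' goto a→1 d→5
  1='a' goto b→2
  2='ab' goto c→3
  3='abc' goto c→4
  4='abcc' goto ·  [P0 ends]
  5='d' goto a→6
  6='da' goto c→7
  7='dac' goto e→8
  8='dace' goto b→9
  9='daceb' goto ·  [P1 ends]

Failure links (BFS by depth):
  fail(1) 'a': from fail(0)=0 chase 'a': 0 ⇒ 0;  out=∅∪out(0)=∅
  fail(5) 'd': from fail(0)=0 chase 'd': 0 ⇒ 0;  out=∅∪out(0)=∅
  fail(2) 'ab': from fail(1)=0 chase 'b': 0 ⇒ 0;  out=∅∪out(0)=∅
  fail(6) 'da': from fail(5)=0 chase 'a': 0 ⇒ 1;  out=∅∪out(1)=∅
  fail(3) 'abc': from fail(2)=0 chase 'c': 0 ⇒ 0;  out=∅∪out(0)=∅
  fail(7) 'dac': from fail(6)=1 chase 'c': 1→0 ⇒ 0;  out=∅∪out(0)=∅
  fail(4) 'abcc': from fail(3)=0 chase 'c': 0 ⇒ 0;  out={0}∪out(0)={0}
  fail(8) 'dace': from fail(7)=0 chase 'e': 0 ⇒ 0;  out=∅∪out(0)=∅
  fail(9) 'daceb': from fail(8)=0 chase 'b': 0 ⇒ 0;  out={1}∪out(0)={1}

Scan:
i=0 'd': node 0→5
i=1 'a': node 5→6
i=2 'c': node 6→7
i=3 'e': node 7→8
i=4 'b': node 8→9  → match P1@[0:4]
i=5 'a': node 9→1 (via fail)
i=6 'b': node 1→2
i=7 'c': node 2→3
i=8 'c': node 3→4  → match P0@[5:8]
i=9 'a': node 4→1 (via fail)
i=10 'b': node 1→2
i=11 'c': node 2→3
i=12 'c': node 3→4  → match P0@[9:12]
i=13 'd': node 4→5 (via fail)
i=14 'b': node 5→0 (via fail)
i=15 'b': node 0→0
i=16 'd': node 0→5
i=17 'a': node 5→6
i=18 'c': node 6→7
i=19 'e': node 7→8
i=20 'b': node 8→9  → match P1@[16:20]
i=21 'a': node 9→1 (via fail)
i=22 'e': node 1→0 (via fail)
i=23 'd': node 0→5
i=24 'a': node 5→6
i=25 'c': node 6→7
i=26 'e': node 7→8
i=27 'b': node 8→9  → match P1@[23:27]
i=28 'a': node 9→1 (via fail)
i=29 'd': node 1→5 (via fail)
i=30 'a': node 5→6
i=31 'd': node 6→5 (via fail)
i=32 'a': node 5→6
i=33 'c': node 6→7
i=34 'e': node 7→8
i=35 'b': node 8→9  → match P1@[31:35]
i=36 'a': node 9→1 (via fail)
i=37 'b': node 1→2
i=38 'c': node 2→3
i=39 'c': node 3→4  → match P0@[36:39]
i=40 'a': node 4→1 (via fail)
i=41 'e': node 1→0 (via fail)
i=42 'd': node 0→5
i=43 'a': node 5→6
i=44 'c': node 6→7
i=45 'e': node 7→8
i=46 'b': node 8→9  → match P1@[42:46]
i=47 'a': node 9→1 (via fail)
i=48 'c': node 1→0 (via fail)
i=49 'b': node 0→0
i=50 'a': node 0→1
i=51 'a': node 1→1 (via fail)
i=52 'b': node 1→2
i=53 'c': node 2→3
i=54 'c': node 3→4  → match P0@[51:54]
i=55 'b': node 4→0 (via fail)
i=56 'd': node 0→5
i=57 'a': node 5→6
i=58 'c': node 6→7
i=59 'e': node 7→8
i=60 'b': node 8→9  → match P1@[56:60]
i=61 'd': node 9→5 (via fail)
i=62 'a': node 5→6
i=63 'c': node 6→7
i=64 'e': node 7→8
i=65 'b': node 8→9  → match P1@[61:65]
i=66 'a': node 9→1 (via fail)
i=67 'd': node 1→5 (via fail)
i=68 'b': node 5→0 (via fail)
i=69 'd': node 0→5
i=70 'b': node 5→0 (via fail)
i=71 'a': node 0→1
i=72 'b': node 1→2
i=73 'c': node 2→3
i=74 'c': node 3→4  → match P0@[71:74]
i=75 'c': node 4→0 (via fail)
i=76 'e': node 0→0
i=77 'd': node 0→5

All matches (sorted): [[4,1],[8,0],[12,0],[20,1],[27,1],[35,1],[39,0],[46,1],[54,0],[60,1],[65,1],[74,0]]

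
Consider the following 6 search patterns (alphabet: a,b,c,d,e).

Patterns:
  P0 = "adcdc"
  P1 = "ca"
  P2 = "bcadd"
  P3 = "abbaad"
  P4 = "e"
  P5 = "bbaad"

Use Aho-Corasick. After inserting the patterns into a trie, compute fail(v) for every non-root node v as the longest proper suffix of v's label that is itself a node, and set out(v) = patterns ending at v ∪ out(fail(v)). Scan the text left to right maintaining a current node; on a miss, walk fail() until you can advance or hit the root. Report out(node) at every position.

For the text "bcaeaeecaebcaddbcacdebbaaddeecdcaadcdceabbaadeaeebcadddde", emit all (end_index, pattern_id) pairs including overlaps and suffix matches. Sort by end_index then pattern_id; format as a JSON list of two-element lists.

Build:
Trie nodes:
  0='ε' goto a→1 b→8 c→6 e→18
  1='a' goto b→13 d→2
  2='ad' goto c→3
  3='adc' goto d→4
  4='adcd' goto c→5
  5='adcdc' goto ·  [P0 ends]
  6='c' goto a→7
  7='ca' goto ·  [P1 ends]
  8='b' goto b→19 c→9
  9='bc' goto a→10
  10='bca' goto d→11
  11='bcad' goto d→12
  12='bcadd' goto ·  [P2 ends]
  13='ab' goto b→14
  14='abb' goto a→15
  15='abba' goto a→16
  16='abbaa' goto d→17
  17='abbaad' goto ·  [P3 ends]
  18='e' goto ·  [P4 ends]
  19='bb' goto a→20
  20='bba' goto a→21
  21='bbaa' goto d→22
  22='bbaad' goto ·  [P5 ends]

BFS fail/out derivation:
  fail(1) 'a': from fail(0)=0 chase 'a': 0 ⇒ 0;  out=∅∪out(0)=∅
  fail(6) 'c': from fail(0)=0 chase 'c': 0 ⇒ 0;  out=∅∪out(0)=∅
  fail(8) 'b': from fail(0)=0 chase 'b': 0 ⇒ 0;  out=∅∪out(0)=∅
  fail(18) 'e': from fail(0)=0 chase 'e': 0 ⇒ 0;  out={4}∪out(0)={4}
  fail(2) 'ad': from fail(1)=0 chase 'd': 0 ⇒ 0;  out=∅∪out(0)=∅
  fail(7) 'ca': from fail(6)=0 chase 'a': 0 ⇒ 1;  out={1}∪out(1)={1}
  fail(9) 'bc': from fail(8)=0 chase 'c': 0 ⇒ 6;  out=∅∪out(6)=∅
  fail(13) 'ab': from fail(1)=0 chase 'b': 0 ⇒ 8;  out=∅∪out(8)=∅
  fail(19) 'bb': from fail(8)=0 chase 'b': 0 ⇒ 8;  out=∅∪out(8)=∅
  fail(3) 'adc': from fail(2)=0 chase 'c': 0 ⇒ 6;  out=∅∪out(6)=∅
  fail(10) 'bca': from fail(9)=6 chase 'a': 6 ⇒ 7;  out=∅∪out(7)={1}
  fail(14) 'abb': from fail(13)=8 chase 'b': 8 ⇒ 19;  out=∅∪out(19)=∅
  fail(20) 'bba': from fail(19)=8 chase 'a': 8→0 ⇒ 1;  out=∅∪out(1)=∅
  fail(4) 'adcd': from fail(3)=6 chase 'd': 6→0 ⇒ 0;  out=∅∪out(0)=∅
  fail(11) 'bcad': from fail(10)=7 chase 'd': 7→1 ⇒ 2;  out=∅∪out(2)=∅
  fail(15) 'abba': from fail(14)=19 chase 'a': 19 ⇒ 20;  out=∅∪out(20)=∅
  fail(21) 'bbaa': from fail(20)=1 chase 'a': 1→0 ⇒ 1;  out=∅∪out(1)=∅
  fail(5) 'adcdc': from fail(4)=0 chase 'c': 0 ⇒ 6;  out={0}∪out(6)={0}
  fail(12) 'bcadd': from fail(11)=2 chase 'd': 2→0 ⇒ 0;  out={2}∪out(0)={2}
  fail(16) 'abbaa': from fail(15)=20 chase 'a': 20 ⇒ 21;  out=∅∪out(21)=∅
  fail(22) 'bbaad': from fail(21)=1 chase 'd': 1 ⇒ 2;  out={5}∪out(2)={5}
  fail(17) 'abbaad': from fail(16)=21 chase 'd': 21 ⇒ 22;  out={3}∪out(22)={3,5}

Scan:
[0] read 'b'  n0⇒n8
[1] read 'c'  n8⇒n9
[2] read 'a'  n9⇒n10  → match P1@[1:2]
[3] read 'e'  n10⇒n18 (fail-walked)  → match P4@[3:3]
[4] read 'a'  n18⇒n1 (fail-walked)
[5] read 'e'  n1⇒n18 (fail-walked)  → match P4@[5:5]
[6] read 'e'  n18⇒n18 (fail-walked)  → match P4@[6:6]
[7] read 'c'  n18⇒n6 (fail-walked)
[8] read 'a'  n6⇒n7  → match P1@[7:8]
[9] read 'e'  n7⇒n18 (fail-walked)  → match P4@[9:9]
[10] read 'b'  n18⇒n8 (fail-walked)
[11] read 'c'  n8⇒n9
[12] read 'a'  n9⇒n10  → match P1@[11:12]
[13] read 'd'  n10⇒n11
[14] read 'd'  n11⇒n12  → match P2@[10:14]
[15] read 'b'  n12⇒n8 (fail-walked)
[16] read 'c'  n8⇒n9
[17] read 'a'  n9⇒n10  → match P1@[16:17]
[18] read 'c'  n10⇒n6 (fail-walked)
[19] read 'd'  n6⇒n0 (fail-walked)
[20] read 'e'  n0⇒n18  → match P4@[20:20]
[21] read 'b'  n18⇒n8 (fail-walked)
[22] read 'b'  n8⇒n19
[23] read 'a'  n19⇒n20
[24] read 'a'  n20⇒n21
[25] read 'd'  n21⇒n22  → match P5@[21:25]
[26] read 'd'  n22⇒n0 (fail-walked)
[27] read 'e'  n0⇒n18  → match P4@[27:27]
[28] read 'e'  n18⇒n18 (fail-walked)  → match P4@[28:28]
[29] read 'c'  n18⇒n6 (fail-walked)
[30] read 'd'  n6⇒n0 (fail-walked)
[31] read 'c'  n0⇒n6
[32] read 'a'  n6⇒n7  → match P1@[31:32]
[33] read 'a'  n7⇒n1 (fail-walked)
[34] read 'd'  n1⇒n2
[35] read 'c'  n2⇒n3
[36] read 'd'  n3⇒n4
[37] read 'c'  n4⇒n5  → match P0@[33:37]
[38] read 'e'  n5⇒n18 (fail-walked)  → match P4@[38:38]
[39] read 'a'  n18⇒n1 (fail-walked)
[40] read 'b'  n1⇒n13
[41] read 'b'  n13⇒n14
[42] read 'a'  n14⇒n15
[43] read 'a'  n15⇒n16
[44] read 'd'  n16⇒n17  → match P3@[39:44],P5@[40:44]
[45] read 'e'  n17⇒n18 (fail-walked)  → match P4@[45:45]
[46] read 'a'  n18⇒n1 (fail-walked)
[47] read 'e'  n1⇒n18 (fail-walked)  → match P4@[47:47]
[48] read 'e'  n18⇒n18 (fail-walked)  → match P4@[48:48]
[49] read 'b'  n18⇒n8 (fail-walked)
[50] read 'c'  n8⇒n9
[51] read 'a'  n9⇒n10  → match P1@[50:51]
[52] read 'd'  n10⇒n11
[53] read 'd'  n11⇒n12  → match P2@[49:53]
[54] read 'd'  n12⇒n0 (fail-walked)
[55] read 'd'  n0⇒n0
[56] read 'e'  n0⇒n18  → match P4@[56:56]

All matches (sorted): [[2,1],[3,4],[5,4],[6,4],[8,1],[9,4],[12,1],[14,2],[17,1],[20,4],[25,5],[27,4],[28,4],[32,1],[37,0],[38,4],[44,3],[44,5],[45,4],[47,4],[48,4],[51,1],[53,2],[56,4]]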